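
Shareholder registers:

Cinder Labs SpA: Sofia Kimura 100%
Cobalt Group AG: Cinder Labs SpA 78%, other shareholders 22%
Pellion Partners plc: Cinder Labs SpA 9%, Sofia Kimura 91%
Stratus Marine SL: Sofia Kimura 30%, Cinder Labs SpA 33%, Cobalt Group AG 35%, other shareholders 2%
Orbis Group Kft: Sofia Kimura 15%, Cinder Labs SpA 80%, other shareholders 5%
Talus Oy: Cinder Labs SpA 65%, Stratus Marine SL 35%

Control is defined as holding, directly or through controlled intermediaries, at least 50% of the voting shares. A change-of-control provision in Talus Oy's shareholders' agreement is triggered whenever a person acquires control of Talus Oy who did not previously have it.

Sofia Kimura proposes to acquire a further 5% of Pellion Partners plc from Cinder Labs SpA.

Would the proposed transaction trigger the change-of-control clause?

The purchase adds only to Sofia's holdings (Cinder's stake shrinks), so Sofia is the only person who could newly come to control Talus.
Sofia holds 100% of Cinder, so Sofia controls Cinder.
Cinder holds 78% of Cobalt, so Sofia controls Cobalt.
Sofia and Cinder and Cobalt together hold 30% + 33% + 35% = 98% of Stratus, so Sofia controls Stratus.
Cinder and Stratus together hold 65% + 35% = 100% of Talus, so Sofia controls Talus.
So Sofia already controls Talus before the transaction.
After the purchase, Sofia's direct stake in Pellion rises to 91% + 5% = 96%, and Cinder's stake falls to 4%.
Sofia controlled Talus already, so this is not a new person acquiring control; every other person's position is unchanged or reduced.
No new person acquires control, so the clause is not triggered.

No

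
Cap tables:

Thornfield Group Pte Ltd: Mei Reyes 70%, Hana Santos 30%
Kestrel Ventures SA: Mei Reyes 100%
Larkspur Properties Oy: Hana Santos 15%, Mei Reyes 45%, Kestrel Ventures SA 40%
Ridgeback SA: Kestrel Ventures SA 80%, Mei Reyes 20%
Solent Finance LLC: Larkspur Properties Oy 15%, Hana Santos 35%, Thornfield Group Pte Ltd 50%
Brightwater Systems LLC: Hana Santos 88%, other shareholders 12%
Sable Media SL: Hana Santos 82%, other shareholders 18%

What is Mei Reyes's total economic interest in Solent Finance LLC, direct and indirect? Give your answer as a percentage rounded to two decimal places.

Mei reaches Solent along 3 paths.
Via Larkspur: 45% × 15% = 6.75%.
Via Kestrel → Larkspur: 100% × 40% × 15% = 6%.
Via Thornfield: 70% × 50% = 35%.
Total: 6.75% + 6% + 35% = 47.75%.

47.75%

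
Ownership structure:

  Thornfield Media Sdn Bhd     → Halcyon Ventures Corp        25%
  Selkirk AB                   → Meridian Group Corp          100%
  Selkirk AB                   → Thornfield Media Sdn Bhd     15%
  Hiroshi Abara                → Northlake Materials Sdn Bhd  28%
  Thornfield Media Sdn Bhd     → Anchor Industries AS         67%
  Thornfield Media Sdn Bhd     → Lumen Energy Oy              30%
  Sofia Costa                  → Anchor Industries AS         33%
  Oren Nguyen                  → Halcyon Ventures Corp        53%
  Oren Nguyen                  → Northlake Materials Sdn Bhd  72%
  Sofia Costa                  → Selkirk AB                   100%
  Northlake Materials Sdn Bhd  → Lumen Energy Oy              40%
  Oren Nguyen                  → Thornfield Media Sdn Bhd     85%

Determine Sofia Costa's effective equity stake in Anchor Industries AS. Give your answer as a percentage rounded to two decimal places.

Sofia reaches Anchor along 2 paths.
Direct stake: 33% = 33%.
Via Selkirk → Thornfield: 100% × 15% × 67% = 10.05%.
Total: 33% + 10.05% = 43.05%.

43.05%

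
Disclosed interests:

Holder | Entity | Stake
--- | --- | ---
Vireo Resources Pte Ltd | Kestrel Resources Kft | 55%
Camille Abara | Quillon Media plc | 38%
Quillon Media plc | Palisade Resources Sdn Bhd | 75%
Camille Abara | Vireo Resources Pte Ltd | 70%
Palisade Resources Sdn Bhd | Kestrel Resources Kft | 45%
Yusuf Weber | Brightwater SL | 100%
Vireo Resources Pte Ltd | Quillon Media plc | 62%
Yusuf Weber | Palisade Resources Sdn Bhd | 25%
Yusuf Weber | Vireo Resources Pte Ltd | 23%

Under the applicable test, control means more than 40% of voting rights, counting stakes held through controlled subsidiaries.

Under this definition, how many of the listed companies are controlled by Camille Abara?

4

Camille holds 70% of Vireo, so Camille controls Vireo.
Vireo and Camille together hold 62% + 38% = 100% of Quillon, so Camille controls Quillon.
Quillon holds 75% of Palisade, so Camille controls Palisade.
Palisade and Vireo together hold 45% + 55% = 100% of Kestrel, so Camille controls Kestrel.
No other company's threshold is met.
Camille controls 4 companies.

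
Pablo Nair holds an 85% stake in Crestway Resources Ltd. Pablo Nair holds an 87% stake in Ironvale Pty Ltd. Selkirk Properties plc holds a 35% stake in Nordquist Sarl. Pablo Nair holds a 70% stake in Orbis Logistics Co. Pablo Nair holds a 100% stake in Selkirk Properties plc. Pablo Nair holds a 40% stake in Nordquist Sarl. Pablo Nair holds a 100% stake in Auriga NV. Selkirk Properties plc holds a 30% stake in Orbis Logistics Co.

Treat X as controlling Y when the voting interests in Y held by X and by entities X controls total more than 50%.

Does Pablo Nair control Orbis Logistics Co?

Pablo holds 100% of Selkirk, so Pablo controls Selkirk.
Pablo and Selkirk together hold 70% + 30% = 100% of Orbis, so Pablo controls Orbis.

Yes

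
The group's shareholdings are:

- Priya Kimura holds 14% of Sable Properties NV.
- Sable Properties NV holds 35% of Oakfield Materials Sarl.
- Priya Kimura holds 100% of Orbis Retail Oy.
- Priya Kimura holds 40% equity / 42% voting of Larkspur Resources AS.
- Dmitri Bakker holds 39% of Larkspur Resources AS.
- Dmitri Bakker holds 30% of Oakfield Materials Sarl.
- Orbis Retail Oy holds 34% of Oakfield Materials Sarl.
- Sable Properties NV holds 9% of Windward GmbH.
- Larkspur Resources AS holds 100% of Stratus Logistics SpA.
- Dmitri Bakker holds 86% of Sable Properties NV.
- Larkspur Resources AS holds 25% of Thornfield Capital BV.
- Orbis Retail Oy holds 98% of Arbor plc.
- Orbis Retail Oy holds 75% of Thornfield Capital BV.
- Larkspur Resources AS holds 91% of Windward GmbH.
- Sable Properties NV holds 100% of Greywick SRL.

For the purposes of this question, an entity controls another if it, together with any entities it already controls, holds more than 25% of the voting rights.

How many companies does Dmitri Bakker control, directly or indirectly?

6

Dmitri holds 39% of Larkspur, so Dmitri controls Larkspur.
Dmitri holds 86% of Sable, so Dmitri controls Sable.
Sable holds 100% of Greywick, so Dmitri controls Greywick.
Larkspur holds 100% of Stratus, so Dmitri controls Stratus.
Larkspur and Sable together hold 91% + 9% = 100% of Windward, so Dmitri controls Windward.
Sable and Dmitri together hold 35% + 30% = 65% of Oakfield, so Dmitri controls Oakfield.
No other company's threshold is met.
Dmitri controls 6 companies.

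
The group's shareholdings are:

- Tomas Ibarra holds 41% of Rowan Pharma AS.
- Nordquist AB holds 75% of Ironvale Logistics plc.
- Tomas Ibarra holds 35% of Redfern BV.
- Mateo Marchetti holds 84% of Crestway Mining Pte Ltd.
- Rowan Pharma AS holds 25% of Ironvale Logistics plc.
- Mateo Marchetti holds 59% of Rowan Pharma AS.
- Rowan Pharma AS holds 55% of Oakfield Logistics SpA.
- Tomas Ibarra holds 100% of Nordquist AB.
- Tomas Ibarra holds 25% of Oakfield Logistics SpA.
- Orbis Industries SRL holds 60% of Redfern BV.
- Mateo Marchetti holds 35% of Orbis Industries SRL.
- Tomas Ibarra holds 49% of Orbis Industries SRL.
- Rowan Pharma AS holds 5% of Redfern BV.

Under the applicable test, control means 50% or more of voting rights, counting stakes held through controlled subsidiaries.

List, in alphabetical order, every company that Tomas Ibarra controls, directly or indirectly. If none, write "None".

Tomas holds 100% of Nordquist, so Tomas controls Nordquist.
Nordquist holds 75% of Ironvale, so Tomas controls Ironvale.
No other company's threshold is met.

Ironvale Logistics plc, Nordquist AB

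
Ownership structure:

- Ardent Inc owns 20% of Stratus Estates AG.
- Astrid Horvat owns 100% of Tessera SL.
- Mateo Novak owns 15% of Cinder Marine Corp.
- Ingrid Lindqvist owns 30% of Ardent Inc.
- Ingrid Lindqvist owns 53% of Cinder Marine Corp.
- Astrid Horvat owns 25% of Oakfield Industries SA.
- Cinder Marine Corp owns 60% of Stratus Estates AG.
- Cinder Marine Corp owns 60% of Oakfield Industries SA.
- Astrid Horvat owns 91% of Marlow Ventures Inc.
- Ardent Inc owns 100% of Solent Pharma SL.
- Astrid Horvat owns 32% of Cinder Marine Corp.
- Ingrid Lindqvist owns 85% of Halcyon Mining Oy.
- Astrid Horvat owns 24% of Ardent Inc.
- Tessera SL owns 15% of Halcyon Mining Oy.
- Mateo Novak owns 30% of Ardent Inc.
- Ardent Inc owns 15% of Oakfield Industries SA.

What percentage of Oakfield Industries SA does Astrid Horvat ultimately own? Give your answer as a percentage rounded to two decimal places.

Astrid reaches Oakfield along 3 paths.
Via Cinder: 32% × 60% = 19.2%.
Direct stake: 25% = 25%.
Via Ardent: 24% × 15% = 3.6%.
Total: 19.2% + 25% + 3.6% = 47.8%.
Rounded: 47.80%.

47.80%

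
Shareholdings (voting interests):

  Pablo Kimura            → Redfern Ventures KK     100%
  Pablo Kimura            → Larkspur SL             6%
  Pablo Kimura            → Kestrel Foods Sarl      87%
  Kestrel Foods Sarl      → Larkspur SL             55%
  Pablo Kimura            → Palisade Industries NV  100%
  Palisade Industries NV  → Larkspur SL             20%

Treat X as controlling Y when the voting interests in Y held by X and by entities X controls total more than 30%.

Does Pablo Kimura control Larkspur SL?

Pablo holds 100% of Palisade, so Pablo controls Palisade.
Pablo holds 87% of Kestrel, so Pablo controls Kestrel.
Palisade and Kestrel and Pablo together hold 20% + 55% + 6% = 81% of Larkspur, so Pablo controls Larkspur.

Yes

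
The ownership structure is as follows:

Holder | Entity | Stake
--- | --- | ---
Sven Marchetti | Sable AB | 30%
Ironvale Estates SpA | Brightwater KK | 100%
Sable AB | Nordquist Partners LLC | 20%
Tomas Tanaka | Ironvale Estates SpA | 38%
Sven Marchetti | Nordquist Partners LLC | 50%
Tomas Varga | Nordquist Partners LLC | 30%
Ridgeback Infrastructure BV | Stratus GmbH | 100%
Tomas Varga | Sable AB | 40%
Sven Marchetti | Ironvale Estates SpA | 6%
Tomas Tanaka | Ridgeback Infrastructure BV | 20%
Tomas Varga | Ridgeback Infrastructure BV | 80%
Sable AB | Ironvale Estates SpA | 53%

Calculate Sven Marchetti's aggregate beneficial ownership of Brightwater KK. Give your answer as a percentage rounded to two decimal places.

21.90%

Sven reaches Brightwater along 2 paths.
Via Ironvale: 6% × 100% = 6%.
Via Sable → Ironvale: 30% × 53% × 100% = 15.9%.
Total: 6% + 15.9% = 21.9%.
Rounded: 21.90%.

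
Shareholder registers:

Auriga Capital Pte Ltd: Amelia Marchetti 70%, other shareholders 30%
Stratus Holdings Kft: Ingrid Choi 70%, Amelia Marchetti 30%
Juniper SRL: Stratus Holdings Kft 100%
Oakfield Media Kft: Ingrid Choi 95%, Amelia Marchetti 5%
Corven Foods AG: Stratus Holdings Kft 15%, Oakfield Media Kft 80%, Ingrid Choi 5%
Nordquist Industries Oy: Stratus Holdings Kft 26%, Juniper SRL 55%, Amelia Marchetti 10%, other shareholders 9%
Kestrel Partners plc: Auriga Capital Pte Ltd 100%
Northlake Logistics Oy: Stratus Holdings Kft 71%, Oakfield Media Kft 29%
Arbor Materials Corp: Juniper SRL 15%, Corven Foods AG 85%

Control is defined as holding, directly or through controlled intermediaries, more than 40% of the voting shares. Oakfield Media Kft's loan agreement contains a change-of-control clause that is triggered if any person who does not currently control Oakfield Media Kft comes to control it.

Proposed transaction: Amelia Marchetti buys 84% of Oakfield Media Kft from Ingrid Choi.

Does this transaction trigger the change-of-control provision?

Yes

The purchase adds only to Amelia's holdings (Ingrid's stake shrinks), so Amelia is the only person who could newly come to control Oakfield.
Amelia holds 70% of Auriga, so Amelia controls Auriga.
Auriga holds 100% of Kestrel, so Amelia controls Kestrel.
In Oakfield, Amelia's side holds only 5%, not > 40%.
So before the transaction, Amelia does not control Oakfield.
After the purchase, Amelia's direct stake in Oakfield rises to 5% + 84% = 89%, and Ingrid's stake falls to 11%.
Amelia holds 89% of Oakfield, so Amelia controls Oakfield.
Amelia did not control Oakfield before and does after, so the clause is triggered.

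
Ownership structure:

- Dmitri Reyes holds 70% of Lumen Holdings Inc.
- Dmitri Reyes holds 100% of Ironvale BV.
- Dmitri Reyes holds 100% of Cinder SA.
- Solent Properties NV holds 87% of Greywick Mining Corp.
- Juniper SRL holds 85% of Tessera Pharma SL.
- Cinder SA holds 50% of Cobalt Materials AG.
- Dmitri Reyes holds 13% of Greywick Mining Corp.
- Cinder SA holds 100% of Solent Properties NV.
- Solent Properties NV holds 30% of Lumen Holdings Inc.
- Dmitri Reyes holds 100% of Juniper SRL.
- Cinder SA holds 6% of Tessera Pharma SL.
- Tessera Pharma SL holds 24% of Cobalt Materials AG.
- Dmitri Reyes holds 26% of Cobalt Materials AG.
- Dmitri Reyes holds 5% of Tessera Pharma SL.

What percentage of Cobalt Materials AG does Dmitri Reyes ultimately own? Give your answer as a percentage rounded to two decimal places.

99.04%

Dmitri reaches Cobalt along 5 paths.
Via Cinder: 100% × 50% = 50%.
Via Tessera: 5% × 24% = 1.2%.
Via Juniper → Tessera: 100% × 85% × 24% = 20.4%.
Via Cinder → Tessera: 100% × 6% × 24% = 1.44%.
Direct stake: 26% = 26%.
Total: 50% + 1.2% + 20.4% + 1.44% + 26% = 99.04%.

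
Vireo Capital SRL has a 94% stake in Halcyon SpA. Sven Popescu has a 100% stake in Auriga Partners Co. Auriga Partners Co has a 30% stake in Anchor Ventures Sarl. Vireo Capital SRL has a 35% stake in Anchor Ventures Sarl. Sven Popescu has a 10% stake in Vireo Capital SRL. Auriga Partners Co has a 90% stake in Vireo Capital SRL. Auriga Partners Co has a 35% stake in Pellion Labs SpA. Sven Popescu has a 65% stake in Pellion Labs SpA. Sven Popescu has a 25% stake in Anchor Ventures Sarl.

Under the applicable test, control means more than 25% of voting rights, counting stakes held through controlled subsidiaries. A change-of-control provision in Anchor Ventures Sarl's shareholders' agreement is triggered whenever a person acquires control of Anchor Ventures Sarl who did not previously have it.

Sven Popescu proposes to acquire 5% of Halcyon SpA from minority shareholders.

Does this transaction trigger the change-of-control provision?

No

The purchase changes only Sven's holdings, so Sven is the only person who could newly come to control Anchor.
Sven holds 100% of Auriga, so Sven controls Auriga.
Sven and Auriga together hold 10% + 90% = 100% of Vireo, so Sven controls Vireo.
Vireo and Auriga and Sven together hold 35% + 30% + 25% = 90% of Anchor, so Sven controls Anchor.
So Sven already controls Anchor before the transaction.
After the purchase, Sven holds 5% of Halcyon directly.
Sven controlled Anchor already, so this is not a new person acquiring control; every other person's position is unchanged or reduced.
No new person acquires control, so the clause is not triggered.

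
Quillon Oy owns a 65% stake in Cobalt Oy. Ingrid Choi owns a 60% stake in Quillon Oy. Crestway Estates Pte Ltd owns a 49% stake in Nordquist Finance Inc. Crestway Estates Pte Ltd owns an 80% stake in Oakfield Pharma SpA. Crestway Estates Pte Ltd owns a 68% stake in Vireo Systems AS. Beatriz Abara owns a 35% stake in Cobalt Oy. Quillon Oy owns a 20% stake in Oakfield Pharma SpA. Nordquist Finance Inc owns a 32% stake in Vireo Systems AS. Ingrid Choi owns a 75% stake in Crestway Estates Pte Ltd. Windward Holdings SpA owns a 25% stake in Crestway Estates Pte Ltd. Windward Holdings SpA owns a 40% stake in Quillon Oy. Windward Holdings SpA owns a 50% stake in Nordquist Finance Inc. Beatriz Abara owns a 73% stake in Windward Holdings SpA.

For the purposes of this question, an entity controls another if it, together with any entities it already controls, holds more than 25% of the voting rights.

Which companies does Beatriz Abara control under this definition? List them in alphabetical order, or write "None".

Cobalt Oy, Nordquist Finance Inc, Quillon Oy, Vireo Systems AS, Windward Holdings SpA

Beatriz holds 73% of Windward, so Beatriz controls Windward.
Windward holds 40% of Quillon, so Beatriz controls Quillon.
Windward holds 50% of Nordquist, so Beatriz controls Nordquist.
Quillon and Beatriz together hold 65% + 35% = 100% of Cobalt, so Beatriz controls Cobalt.
Nordquist holds 32% of Vireo, so Beatriz controls Vireo.
No other company's threshold is met.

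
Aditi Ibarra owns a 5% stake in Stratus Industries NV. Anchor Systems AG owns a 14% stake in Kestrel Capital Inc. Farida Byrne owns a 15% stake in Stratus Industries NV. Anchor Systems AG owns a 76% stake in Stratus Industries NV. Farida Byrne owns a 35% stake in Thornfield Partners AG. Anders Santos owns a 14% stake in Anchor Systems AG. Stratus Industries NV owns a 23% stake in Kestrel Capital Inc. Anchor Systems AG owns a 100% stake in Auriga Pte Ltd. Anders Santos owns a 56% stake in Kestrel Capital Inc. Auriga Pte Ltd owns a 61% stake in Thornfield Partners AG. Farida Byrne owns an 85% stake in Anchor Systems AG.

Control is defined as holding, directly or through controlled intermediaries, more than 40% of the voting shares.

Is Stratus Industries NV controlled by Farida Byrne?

Farida holds 85% of Anchor, so Farida controls Anchor.
Anchor and Farida together hold 76% + 15% = 91% of Stratus, so Farida controls Stratus.

Yes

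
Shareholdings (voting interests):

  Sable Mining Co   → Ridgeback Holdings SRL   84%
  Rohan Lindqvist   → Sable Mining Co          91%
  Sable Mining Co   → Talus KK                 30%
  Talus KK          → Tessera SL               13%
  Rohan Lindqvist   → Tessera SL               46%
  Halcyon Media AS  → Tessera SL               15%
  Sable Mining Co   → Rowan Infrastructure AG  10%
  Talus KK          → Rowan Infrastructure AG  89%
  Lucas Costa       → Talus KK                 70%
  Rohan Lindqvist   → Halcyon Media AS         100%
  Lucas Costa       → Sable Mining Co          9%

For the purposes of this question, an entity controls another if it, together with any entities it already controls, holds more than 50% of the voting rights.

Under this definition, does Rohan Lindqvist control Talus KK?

No

Rohan holds 91% of Sable, so Rohan controls Sable.
Rohan holds 100% of Halcyon, so Rohan controls Halcyon.
Halcyon and Rohan together hold 15% + 46% = 61% of Tessera, so Rohan controls Tessera.
Sable holds 84% of Ridgeback, so Rohan controls Ridgeback.
In Talus, Rohan's side holds only 30%, not > 50%.
So Rohan does not control Talus.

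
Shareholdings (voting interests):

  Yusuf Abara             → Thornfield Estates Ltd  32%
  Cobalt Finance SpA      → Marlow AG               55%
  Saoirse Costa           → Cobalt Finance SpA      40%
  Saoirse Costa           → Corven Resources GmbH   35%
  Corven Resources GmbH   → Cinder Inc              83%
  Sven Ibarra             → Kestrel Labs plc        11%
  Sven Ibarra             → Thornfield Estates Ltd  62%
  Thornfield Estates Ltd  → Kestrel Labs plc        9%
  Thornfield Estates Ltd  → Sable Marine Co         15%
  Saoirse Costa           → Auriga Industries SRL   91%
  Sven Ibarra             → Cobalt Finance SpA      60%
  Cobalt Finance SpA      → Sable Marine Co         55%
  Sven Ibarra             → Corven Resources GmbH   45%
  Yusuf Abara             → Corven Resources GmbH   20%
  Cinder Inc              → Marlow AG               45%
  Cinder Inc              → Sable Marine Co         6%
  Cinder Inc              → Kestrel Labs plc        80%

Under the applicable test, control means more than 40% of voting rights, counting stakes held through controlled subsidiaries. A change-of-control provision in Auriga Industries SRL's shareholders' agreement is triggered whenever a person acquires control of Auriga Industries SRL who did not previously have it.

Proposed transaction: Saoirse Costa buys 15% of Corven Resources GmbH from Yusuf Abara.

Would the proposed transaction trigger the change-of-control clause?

No

The purchase adds only to Saoirse's holdings (Yusuf's stake shrinks), so Saoirse is the only person who could newly come to control Auriga.
Saoirse holds 91% of Auriga, so Saoirse controls Auriga.
So Saoirse already controls Auriga before the transaction.
After the purchase, Saoirse's direct stake in Corven rises to 35% + 15% = 50%, and Yusuf's stake falls to 5%.
Saoirse controlled Auriga already, so this is not a new person acquiring control; every other person's position is unchanged or reduced.
No new person acquires control, so the clause is not triggered.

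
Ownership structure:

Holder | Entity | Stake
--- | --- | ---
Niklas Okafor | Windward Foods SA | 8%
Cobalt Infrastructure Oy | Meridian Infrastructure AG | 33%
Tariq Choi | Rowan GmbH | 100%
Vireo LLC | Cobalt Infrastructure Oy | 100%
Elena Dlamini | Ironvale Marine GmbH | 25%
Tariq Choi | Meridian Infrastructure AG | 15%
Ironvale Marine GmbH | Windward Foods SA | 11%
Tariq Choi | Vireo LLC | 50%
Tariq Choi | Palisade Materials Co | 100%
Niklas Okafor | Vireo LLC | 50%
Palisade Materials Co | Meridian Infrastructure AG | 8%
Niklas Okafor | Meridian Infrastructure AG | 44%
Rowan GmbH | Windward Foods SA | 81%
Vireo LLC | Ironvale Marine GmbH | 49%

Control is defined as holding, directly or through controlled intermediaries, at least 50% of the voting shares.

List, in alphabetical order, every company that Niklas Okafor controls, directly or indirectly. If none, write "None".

Cobalt Infrastructure Oy, Meridian Infrastructure AG, Vireo LLC

Niklas holds 50% of Vireo, so Niklas controls Vireo.
Vireo holds 100% of Cobalt, so Niklas controls Cobalt.
Niklas and Cobalt together hold 44% + 33% = 77% of Meridian, so Niklas controls Meridian.
No other company's threshold is met.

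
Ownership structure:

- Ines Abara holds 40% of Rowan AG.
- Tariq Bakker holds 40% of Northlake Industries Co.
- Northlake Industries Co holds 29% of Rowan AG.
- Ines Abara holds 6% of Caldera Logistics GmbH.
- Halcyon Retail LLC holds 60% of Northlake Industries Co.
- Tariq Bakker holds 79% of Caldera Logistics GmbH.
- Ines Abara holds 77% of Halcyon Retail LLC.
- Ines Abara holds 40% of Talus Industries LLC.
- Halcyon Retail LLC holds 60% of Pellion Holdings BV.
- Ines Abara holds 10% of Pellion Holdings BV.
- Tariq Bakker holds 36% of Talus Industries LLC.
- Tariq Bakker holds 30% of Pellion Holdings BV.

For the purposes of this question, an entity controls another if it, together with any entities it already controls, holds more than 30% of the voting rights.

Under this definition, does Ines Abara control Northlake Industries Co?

Ines holds 77% of Halcyon, so Ines controls Halcyon.
Halcyon holds 60% of Northlake, so Ines controls Northlake.

Yes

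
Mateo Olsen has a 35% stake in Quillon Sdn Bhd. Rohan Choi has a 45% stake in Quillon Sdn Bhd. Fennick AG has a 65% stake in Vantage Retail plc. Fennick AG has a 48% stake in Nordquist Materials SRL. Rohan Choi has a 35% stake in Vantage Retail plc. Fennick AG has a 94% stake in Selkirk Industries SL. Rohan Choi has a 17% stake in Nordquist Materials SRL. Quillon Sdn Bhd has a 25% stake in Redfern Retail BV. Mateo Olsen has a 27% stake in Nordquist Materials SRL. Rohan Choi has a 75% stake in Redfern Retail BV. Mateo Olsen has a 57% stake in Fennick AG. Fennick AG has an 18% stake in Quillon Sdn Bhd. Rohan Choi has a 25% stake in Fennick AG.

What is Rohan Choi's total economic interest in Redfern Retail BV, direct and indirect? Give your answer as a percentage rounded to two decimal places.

87.38%

Rohan reaches Redfern along 3 paths.
Via Fennick → Quillon: 25% × 18% × 25% = 1.125%.
Via Quillon: 45% × 25% = 11.25%.
Direct stake: 75% = 75%.
Total: 1.125% + 11.25% + 75% = 87.375%.
Rounded: 87.38%.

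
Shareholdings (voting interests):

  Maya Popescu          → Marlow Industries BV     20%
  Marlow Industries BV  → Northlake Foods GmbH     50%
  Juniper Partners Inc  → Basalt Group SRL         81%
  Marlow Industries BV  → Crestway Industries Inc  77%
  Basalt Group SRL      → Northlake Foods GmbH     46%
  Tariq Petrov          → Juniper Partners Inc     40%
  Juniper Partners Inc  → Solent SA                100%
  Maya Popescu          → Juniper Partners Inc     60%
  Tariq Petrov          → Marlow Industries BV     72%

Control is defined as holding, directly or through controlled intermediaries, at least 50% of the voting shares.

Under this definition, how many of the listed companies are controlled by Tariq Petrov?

3

Tariq holds 72% of Marlow, so Tariq controls Marlow.
Marlow holds 77% of Crestway, so Tariq controls Crestway.
Marlow holds 50% of Northlake, so Tariq controls Northlake.
No other company's threshold is met.
Tariq controls 3 companies.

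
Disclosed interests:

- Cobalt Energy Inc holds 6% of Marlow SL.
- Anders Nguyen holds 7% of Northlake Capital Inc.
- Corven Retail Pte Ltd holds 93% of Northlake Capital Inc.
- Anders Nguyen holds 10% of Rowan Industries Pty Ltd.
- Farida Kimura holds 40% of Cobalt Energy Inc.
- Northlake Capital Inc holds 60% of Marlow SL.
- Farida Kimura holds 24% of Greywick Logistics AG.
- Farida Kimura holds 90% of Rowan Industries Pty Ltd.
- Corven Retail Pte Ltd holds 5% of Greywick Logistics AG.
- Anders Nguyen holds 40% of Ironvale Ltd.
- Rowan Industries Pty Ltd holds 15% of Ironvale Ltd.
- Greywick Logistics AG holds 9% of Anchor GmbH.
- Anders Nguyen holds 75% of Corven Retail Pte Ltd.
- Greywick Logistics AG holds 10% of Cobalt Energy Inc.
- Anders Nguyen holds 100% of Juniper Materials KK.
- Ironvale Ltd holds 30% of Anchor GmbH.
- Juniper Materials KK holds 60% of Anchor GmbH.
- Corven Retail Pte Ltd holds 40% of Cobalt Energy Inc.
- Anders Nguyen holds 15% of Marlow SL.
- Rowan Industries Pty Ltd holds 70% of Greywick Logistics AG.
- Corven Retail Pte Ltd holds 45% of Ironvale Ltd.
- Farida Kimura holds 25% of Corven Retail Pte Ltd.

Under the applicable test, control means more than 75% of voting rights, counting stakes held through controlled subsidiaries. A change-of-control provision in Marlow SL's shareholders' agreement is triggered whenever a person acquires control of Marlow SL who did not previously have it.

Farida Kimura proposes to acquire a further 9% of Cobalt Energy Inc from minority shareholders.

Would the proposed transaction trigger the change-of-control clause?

The purchase changes only Farida's holdings, so Farida is the only person who could newly come to control Marlow.
Farida holds 90% of Rowan, so Farida controls Rowan.
Rowan and Farida together hold 70% + 24% = 94% of Greywick, so Farida controls Greywick.
Neither Farida nor any entity Farida controls holds any voting interest in Marlow.
So before the transaction, Farida does not control Marlow.
After the purchase, Farida's direct stake in Cobalt rises to 40% + 9% = 49%.
Farida's side now holds 10% + 49% = 59% of Cobalt, not > 75%, so Farida still does not control Cobalt.
After the transaction, neither Farida nor any entity Farida controls holds a voting interest in Marlow, so Farida still does not control it.
No new person acquires control, so the clause is not triggered.

No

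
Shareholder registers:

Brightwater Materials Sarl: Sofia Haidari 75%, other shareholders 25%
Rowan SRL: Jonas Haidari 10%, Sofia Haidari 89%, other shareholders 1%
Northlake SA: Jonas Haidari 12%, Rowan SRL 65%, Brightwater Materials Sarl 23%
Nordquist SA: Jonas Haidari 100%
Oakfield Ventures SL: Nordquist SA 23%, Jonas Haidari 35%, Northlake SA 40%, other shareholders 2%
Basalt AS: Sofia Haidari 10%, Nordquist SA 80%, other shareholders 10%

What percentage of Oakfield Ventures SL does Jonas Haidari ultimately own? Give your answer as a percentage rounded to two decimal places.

65.40%

Jonas reaches Oakfield along 4 paths.
Via Nordquist: 100% × 23% = 23%.
Direct stake: 35% = 35%.
Via Northlake: 12% × 40% = 4.8%.
Via Rowan → Northlake: 10% × 65% × 40% = 2.6%.
Total: 23% + 35% + 4.8% + 2.6% = 65.4%.
Rounded: 65.40%.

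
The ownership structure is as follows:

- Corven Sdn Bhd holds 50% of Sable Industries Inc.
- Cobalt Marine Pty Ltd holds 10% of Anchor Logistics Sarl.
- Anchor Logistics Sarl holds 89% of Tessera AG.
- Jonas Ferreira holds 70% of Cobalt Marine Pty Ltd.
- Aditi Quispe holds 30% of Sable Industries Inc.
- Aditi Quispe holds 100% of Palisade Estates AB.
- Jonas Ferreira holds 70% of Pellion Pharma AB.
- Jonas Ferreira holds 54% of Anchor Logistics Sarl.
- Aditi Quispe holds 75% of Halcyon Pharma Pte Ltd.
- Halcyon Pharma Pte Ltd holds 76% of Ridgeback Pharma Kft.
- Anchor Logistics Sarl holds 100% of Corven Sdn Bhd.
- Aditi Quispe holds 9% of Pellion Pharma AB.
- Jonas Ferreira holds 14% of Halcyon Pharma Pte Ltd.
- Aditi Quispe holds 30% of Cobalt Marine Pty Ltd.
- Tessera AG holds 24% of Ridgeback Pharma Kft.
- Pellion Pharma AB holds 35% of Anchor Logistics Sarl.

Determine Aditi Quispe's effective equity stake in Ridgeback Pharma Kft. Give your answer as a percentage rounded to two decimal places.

58.31%

Aditi reaches Ridgeback along 3 paths.
Via Pellion → Anchor → Tessera: 9% × 35% × 89% × 24% = 0.67284%.
Via Cobalt → Anchor → Tessera: 30% × 10% × 89% × 24% = 0.6408%.
Via Halcyon: 75% × 76% = 57%.
Total: 0.67284% + 0.6408% + 57% = 58.31364%.
Rounded: 58.31%.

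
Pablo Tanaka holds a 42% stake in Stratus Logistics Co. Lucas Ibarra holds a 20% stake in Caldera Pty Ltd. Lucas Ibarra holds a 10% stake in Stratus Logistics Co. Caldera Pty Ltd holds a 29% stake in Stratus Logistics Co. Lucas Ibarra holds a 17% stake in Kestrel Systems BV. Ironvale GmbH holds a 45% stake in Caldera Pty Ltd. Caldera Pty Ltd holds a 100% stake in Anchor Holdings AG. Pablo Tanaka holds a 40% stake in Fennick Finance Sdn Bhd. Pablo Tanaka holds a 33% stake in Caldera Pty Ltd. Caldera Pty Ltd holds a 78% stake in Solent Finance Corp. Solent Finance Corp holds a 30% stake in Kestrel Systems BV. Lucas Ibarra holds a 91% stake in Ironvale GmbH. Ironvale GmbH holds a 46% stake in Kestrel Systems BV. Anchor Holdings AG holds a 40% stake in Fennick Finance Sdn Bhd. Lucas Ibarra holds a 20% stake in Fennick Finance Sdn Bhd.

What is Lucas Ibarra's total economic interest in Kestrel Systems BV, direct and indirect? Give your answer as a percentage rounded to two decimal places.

73.12%

Lucas reaches Kestrel along 4 paths.
Direct stake: 17% = 17%.
Via Ironvale: 91% × 46% = 41.86%.
Via Ironvale → Caldera → Solent: 91% × 45% × 78% × 30% = 9.5823%.
Via Caldera → Solent: 20% × 78% × 30% = 4.68%.
Total: 17% + 41.86% + 9.5823% + 4.68% = 73.1223%.
Rounded: 73.12%.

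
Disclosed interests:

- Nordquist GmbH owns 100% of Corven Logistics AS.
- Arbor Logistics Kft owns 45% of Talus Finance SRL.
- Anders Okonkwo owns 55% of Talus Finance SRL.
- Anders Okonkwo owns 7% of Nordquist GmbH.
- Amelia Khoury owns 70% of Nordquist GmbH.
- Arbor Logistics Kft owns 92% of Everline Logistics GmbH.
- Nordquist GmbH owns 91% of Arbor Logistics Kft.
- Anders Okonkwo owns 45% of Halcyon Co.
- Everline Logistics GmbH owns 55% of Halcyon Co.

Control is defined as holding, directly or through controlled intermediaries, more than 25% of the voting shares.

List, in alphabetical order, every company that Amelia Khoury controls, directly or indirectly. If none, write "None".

Arbor Logistics Kft, Corven Logistics AS, Everline Logistics GmbH, Halcyon Co, Nordquist GmbH, Talus Finance SRL

Amelia holds 70% of Nordquist, so Amelia controls Nordquist.
Nordquist holds 91% of Arbor, so Amelia controls Arbor.
Nordquist holds 100% of Corven, so Amelia controls Corven.
Arbor holds 92% of Everline, so Amelia controls Everline.
Everline holds 55% of Halcyon, so Amelia controls Halcyon.
Arbor holds 45% of Talus, so Amelia controls Talus.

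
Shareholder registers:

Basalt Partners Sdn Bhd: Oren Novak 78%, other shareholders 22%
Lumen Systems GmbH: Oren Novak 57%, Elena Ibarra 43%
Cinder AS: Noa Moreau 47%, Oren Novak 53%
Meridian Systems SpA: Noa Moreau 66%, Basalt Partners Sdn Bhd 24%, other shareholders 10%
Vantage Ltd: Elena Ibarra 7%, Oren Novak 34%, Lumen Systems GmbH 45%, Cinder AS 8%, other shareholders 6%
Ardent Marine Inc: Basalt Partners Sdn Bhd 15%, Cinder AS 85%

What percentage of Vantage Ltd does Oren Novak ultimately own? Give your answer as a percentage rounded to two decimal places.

Oren reaches Vantage along 3 paths.
Direct stake: 34% = 34%.
Via Lumen: 57% × 45% = 25.65%.
Via Cinder: 53% × 8% = 4.24%.
Total: 34% + 25.65% + 4.24% = 63.89%.

63.89%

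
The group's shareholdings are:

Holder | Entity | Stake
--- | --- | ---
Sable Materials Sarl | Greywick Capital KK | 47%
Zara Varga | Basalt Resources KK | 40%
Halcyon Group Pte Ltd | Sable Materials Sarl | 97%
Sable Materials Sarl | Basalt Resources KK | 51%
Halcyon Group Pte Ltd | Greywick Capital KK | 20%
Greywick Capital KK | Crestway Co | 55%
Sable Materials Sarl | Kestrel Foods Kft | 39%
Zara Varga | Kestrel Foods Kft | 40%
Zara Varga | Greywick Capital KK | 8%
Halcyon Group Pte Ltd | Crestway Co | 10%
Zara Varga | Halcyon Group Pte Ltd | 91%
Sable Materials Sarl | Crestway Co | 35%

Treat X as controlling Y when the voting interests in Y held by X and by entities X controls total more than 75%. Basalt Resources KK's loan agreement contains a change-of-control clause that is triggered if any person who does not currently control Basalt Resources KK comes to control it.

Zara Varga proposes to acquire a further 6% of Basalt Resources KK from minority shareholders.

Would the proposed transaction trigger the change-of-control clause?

No

The purchase changes only Zara's holdings, so Zara is the only person who could newly come to control Basalt.
Zara holds 91% of Halcyon, so Zara controls Halcyon.
Halcyon holds 97% of Sable, so Zara controls Sable.
Zara and Sable together hold 40% + 51% = 91% of Basalt, so Zara controls Basalt.
So Zara already controls Basalt before the transaction.
After the purchase, Zara's direct stake in Basalt rises to 40% + 6% = 46%.
Zara controlled Basalt already, so this is not a new person acquiring control; every other person's position is unchanged or reduced.
No new person acquires control, so the clause is not triggered.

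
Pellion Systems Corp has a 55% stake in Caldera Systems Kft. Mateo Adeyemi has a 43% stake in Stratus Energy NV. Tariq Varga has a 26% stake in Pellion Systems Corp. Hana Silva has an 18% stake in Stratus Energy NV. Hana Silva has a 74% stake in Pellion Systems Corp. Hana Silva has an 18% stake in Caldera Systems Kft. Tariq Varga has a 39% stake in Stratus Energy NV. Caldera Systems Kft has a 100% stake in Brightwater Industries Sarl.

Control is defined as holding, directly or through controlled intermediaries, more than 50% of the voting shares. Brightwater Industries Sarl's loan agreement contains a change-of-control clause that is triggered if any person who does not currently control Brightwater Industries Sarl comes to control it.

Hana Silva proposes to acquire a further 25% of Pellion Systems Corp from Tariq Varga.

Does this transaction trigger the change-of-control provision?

The purchase adds only to Hana's holdings (Tariq's stake shrinks), so Hana is the only person who could newly come to control Brightwater.
Hana holds 74% of Pellion, so Hana controls Pellion.
Hana and Pellion together hold 18% + 55% = 73% of Caldera, so Hana controls Caldera.
Caldera holds 100% of Brightwater, so Hana controls Brightwater.
So Hana already controls Brightwater before the transaction.
After the purchase, Hana's direct stake in Pellion rises to 74% + 25% = 99%, and Tariq's stake falls to 1%.
Hana controlled Brightwater already, so this is not a new person acquiring control; every other person's position is unchanged or reduced.
No new person acquires control, so the clause is not triggered.

No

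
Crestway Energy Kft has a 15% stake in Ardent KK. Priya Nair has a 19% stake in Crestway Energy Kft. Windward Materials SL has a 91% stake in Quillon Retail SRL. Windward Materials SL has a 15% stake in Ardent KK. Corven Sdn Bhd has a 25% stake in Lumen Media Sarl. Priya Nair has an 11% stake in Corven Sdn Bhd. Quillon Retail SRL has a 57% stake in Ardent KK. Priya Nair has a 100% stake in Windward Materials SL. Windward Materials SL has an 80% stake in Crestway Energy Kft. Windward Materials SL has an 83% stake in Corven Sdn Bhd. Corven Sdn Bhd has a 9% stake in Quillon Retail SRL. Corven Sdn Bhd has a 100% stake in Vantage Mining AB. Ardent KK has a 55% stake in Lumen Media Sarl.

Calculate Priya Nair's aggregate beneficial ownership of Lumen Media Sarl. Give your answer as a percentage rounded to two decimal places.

Priya reaches Lumen along 8 paths.
Via Corven: 11% × 25% = 2.75%.
Via Windward → Corven: 100% × 83% × 25% = 20.75%.
Via Windward → Ardent: 100% × 15% × 55% = 8.25%.
Via Crestway → Ardent: 19% × 15% × 55% = 1.5675%.
Via Windward → Crestway → Ardent: 100% × 80% × 15% × 55% = 6.6%.
Via Corven → Quillon → Ardent: 11% × 9% × 57% × 55% = 0.310365%.
Via Windward → Corven → Quillon → Ardent: 100% × 83% × 9% × 57% × 55% = 2.341845%.
Via Windward → Quillon → Ardent: 100% × 91% × 57% × 55% = 28.5285%.
Total: 2.75% + 20.75% + 8.25% + 1.5675% + 6.6% + 0.310365% + 2.341845% + 28.5285% = 71.09821%.
Rounded: 71.10%.

71.10%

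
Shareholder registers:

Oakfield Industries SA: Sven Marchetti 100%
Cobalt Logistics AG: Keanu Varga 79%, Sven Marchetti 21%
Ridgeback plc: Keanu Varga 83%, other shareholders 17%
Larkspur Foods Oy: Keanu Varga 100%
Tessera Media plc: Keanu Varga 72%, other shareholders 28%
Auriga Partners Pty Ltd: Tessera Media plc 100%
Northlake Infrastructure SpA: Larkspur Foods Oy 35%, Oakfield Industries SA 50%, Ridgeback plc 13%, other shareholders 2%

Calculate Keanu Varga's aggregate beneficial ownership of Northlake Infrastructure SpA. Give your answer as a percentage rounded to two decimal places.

45.79%

Keanu reaches Northlake along 2 paths.
Via Larkspur: 100% × 35% = 35%.
Via Ridgeback: 83% × 13% = 10.79%.
Total: 35% + 10.79% = 45.79%.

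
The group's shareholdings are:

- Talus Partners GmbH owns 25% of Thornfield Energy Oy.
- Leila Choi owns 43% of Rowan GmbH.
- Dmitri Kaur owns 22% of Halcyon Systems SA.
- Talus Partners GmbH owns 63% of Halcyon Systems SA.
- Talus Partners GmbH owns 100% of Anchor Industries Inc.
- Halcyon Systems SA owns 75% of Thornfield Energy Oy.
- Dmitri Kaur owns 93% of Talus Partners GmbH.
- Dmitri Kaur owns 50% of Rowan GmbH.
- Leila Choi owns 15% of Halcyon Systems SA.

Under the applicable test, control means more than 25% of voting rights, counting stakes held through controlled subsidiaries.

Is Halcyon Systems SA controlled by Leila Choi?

Leila holds 43% of Rowan, so Leila controls Rowan.
In Halcyon, Leila's side holds only 15%, not > 25%.
So Leila does not control Halcyon.

No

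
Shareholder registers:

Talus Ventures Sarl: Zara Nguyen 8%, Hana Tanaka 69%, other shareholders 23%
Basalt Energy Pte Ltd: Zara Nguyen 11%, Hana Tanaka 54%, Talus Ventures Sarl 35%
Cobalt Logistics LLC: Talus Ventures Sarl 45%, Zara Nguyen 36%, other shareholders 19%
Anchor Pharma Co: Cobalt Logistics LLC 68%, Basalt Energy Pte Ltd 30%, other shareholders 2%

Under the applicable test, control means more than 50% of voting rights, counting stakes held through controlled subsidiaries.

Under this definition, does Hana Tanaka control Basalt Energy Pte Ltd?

Hana holds 69% of Talus, so Hana controls Talus.
Hana and Talus together hold 54% + 35% = 89% of Basalt, so Hana controls Basalt.

Yes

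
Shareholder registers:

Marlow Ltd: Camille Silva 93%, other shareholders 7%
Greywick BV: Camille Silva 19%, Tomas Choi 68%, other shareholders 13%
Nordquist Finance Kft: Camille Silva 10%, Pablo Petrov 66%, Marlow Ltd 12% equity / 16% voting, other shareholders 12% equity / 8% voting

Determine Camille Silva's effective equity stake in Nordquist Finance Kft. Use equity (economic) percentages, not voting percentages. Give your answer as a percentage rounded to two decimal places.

Camille reaches Nordquist along 2 paths.
Direct stake: 10% = 10%.
Via Marlow: 93% × 12% = 11.16%.
Total: 10% + 11.16% = 21.16%.

21.16%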